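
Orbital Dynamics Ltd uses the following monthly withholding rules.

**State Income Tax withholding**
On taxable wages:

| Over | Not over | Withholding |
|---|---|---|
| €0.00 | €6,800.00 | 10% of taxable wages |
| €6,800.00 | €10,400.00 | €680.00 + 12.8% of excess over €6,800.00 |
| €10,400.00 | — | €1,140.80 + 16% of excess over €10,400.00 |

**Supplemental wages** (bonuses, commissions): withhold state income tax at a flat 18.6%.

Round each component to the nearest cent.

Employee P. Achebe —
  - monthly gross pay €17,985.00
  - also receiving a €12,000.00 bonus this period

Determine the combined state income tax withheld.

State Income Tax: taxable = €17,985.00
  €1,140.80 + 16% × (€17,985.00 − €10,400.00) = €1,140.80 + 16% × €7,585.00 = €2,354.40
Supplemental (18.6% flat on bonus): 18.6% × €12,000.00 = €2,232.00
Total state income tax: €2,354.40 + €2,232.00 = €4,586.40

€4,586.40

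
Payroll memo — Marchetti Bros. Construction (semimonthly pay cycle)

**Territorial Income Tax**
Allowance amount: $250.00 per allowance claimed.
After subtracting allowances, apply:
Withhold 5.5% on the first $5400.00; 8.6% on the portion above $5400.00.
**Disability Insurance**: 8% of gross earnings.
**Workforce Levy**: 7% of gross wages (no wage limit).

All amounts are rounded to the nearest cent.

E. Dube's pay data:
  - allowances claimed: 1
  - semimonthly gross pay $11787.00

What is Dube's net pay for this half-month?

$9194.17

Territorial Income Tax: taxable = $11787.00 − 1×$250.00 = $11537.00
  $297.00 + 8.6% × ($11537.00 − $5400.00) = $297.00 + 8.6% × $6137.00 = $824.78
Disability Insurance: 8% × $11787.00 = $942.96
Workforce Levy: 7% × $11787.00 = $825.09
Total withheld: $824.78 + $942.96 + $825.09 = $2592.83
Net pay: $11787.00 − $2592.83 = $9194.17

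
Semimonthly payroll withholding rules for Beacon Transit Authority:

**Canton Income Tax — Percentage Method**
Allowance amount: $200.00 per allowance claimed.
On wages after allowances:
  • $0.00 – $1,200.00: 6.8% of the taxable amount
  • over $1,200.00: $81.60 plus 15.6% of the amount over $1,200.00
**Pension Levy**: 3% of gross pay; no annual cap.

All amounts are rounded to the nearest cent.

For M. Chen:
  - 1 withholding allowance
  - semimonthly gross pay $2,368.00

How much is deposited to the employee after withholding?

Canton Income Tax: taxable = $2,368.00 − 1×$200.00 = $2,168.00
  $81.60 + 15.6% × ($2,168.00 − $1,200.00) = $81.60 + 15.6% × $968.00 = $232.61
Pension Levy: 3% × $2,368.00 = $71.04
Total withheld: $232.61 + $71.04 = $303.65
Net pay: $2,368.00 − $303.65 = $2,064.35

$2,064.35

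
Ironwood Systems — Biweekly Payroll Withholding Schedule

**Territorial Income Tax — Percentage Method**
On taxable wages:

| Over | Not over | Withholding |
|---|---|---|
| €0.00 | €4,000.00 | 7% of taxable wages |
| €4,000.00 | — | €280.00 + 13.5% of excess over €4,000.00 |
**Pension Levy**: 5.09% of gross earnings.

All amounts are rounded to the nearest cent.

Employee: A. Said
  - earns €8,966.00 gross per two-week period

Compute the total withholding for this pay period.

€1,406.78

Territorial Income Tax: taxable = €8,966.00
  €280.00 + 13.5% × (€8,966.00 − €4,000.00) = €280.00 + 13.5% × €4,966.00 = €950.41
Pension Levy: 5.09% × €8,966.00 = €456.37
Total: €950.41 + €456.37 = €1,406.78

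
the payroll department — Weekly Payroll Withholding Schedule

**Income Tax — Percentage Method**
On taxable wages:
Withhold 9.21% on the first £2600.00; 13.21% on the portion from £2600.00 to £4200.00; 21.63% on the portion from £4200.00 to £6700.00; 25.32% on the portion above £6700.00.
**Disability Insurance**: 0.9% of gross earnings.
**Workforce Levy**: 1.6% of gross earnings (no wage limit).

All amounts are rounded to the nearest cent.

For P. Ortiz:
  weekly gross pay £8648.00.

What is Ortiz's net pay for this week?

Income Tax: taxable = £8648.00
  £991.57 + 25.32% × (£8648.00 − £6700.00) = £991.57 + 25.32% × £1948.00 = £1484.80
Disability Insurance: 0.9% × £8648.00 = £77.83
Workforce Levy: 1.6% × £8648.00 = £138.37
Total withheld: £1484.80 + £77.83 + £138.37 = £1701.00
Net pay: £8648.00 − £1701.00 = £6947.00

£6947.00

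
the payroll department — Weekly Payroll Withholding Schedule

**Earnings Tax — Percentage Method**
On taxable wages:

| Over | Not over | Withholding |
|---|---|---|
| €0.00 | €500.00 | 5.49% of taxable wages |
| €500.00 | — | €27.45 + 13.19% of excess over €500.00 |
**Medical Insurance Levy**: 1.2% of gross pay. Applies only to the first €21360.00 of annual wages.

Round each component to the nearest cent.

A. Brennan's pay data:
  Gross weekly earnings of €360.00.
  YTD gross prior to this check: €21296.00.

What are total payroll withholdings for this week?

Earnings Tax: taxable = €360.00
  5.49% × €360.00 = €19.76
Medical Insurance Levy: cap €21360.00 − YTD €21296.00 = €64.00 subject; 1.2% × €64.00 = €0.77
Total: €19.76 + €0.77 = €20.53

€20.53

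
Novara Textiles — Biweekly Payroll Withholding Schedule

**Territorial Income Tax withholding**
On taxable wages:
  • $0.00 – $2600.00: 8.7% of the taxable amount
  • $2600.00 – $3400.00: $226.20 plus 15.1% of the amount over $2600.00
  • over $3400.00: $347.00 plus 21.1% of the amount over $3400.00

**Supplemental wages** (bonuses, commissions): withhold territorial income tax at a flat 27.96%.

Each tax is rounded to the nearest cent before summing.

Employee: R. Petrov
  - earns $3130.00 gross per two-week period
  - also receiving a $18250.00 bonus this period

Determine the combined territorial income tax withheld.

Territorial Income Tax: taxable = $3130.00
  $226.20 + 15.1% × ($3130.00 − $2600.00) = $226.20 + 15.1% × $530.00 = $306.23
Supplemental (27.96% flat on bonus): 27.96% × $18250.00 = $5102.70
Total territorial income tax: $306.23 + $5102.70 = $5408.93

$5408.93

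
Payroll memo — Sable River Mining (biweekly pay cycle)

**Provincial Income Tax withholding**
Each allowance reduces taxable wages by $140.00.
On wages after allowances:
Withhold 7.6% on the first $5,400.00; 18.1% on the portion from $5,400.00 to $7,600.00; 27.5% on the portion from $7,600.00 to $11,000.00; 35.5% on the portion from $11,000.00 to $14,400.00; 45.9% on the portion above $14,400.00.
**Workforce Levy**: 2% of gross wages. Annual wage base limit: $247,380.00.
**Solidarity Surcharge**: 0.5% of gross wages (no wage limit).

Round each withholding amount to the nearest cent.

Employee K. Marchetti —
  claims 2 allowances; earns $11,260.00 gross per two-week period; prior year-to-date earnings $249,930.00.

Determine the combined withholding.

Provincial Income Tax: taxable = $11,260.00 − 2×$140.00 = $10,980.00
  $808.60 + 27.5% × ($10,980.00 − $7,600.00) = $808.60 + 27.5% × $3,380.00 = $1,738.10
Workforce Levy: YTD $249,930.00 ≥ cap $247,380.00 → $0.00
Solidarity Surcharge: 0.5% × $11,260.00 = $56.30
Total: $1,738.10 + $0.00 + $56.30 = $1,794.40

$1,794.40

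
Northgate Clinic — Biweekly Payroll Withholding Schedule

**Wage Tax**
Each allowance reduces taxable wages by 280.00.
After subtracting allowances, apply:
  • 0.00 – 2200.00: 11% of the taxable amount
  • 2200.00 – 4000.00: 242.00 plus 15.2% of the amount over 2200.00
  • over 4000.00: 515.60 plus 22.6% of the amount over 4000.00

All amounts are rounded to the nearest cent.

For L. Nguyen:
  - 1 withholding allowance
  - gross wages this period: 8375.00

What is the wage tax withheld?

1441.07

Wage Tax: taxable = 8375.00 − 1×280.00 = 8095.00
  515.60 + 22.6% × (8095.00 − 4000.00) = 515.60 + 22.6% × 4095.00 = 1441.07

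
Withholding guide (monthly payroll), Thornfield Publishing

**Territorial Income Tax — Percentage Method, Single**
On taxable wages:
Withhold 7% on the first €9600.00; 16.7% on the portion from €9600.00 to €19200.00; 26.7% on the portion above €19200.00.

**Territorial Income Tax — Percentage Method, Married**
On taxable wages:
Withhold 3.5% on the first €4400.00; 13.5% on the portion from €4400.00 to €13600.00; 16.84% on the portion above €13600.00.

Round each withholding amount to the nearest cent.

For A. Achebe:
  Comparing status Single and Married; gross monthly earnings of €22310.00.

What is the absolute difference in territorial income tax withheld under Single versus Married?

Territorial Income Tax (Single): taxable = €22310.00
  €2275.20 + 26.7% × (€22310.00 − €19200.00) = €2275.20 + 26.7% × €3110.00 = €3105.57
Territorial Income Tax (Married): taxable = €22310.00
  €1396.00 + 16.84% × (€22310.00 − €13600.00) = €1396.00 + 16.84% × €8710.00 = €2862.76
Difference: |€3105.57 − €2862.76| = €242.81 (higher under Single)

€242.81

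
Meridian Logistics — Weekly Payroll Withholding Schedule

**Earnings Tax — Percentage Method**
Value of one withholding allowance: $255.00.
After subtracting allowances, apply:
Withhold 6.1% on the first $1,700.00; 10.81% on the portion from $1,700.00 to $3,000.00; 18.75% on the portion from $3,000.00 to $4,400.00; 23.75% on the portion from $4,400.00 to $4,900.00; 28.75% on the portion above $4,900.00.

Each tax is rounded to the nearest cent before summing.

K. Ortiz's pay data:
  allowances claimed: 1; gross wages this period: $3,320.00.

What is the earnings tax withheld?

$256.42

Earnings Tax: taxable = $3,320.00 − 1×$255.00 = $3,065.00
  $244.23 + 18.75% × ($3,065.00 − $3,000.00) = $244.23 + 18.75% × $65.00 = $256.42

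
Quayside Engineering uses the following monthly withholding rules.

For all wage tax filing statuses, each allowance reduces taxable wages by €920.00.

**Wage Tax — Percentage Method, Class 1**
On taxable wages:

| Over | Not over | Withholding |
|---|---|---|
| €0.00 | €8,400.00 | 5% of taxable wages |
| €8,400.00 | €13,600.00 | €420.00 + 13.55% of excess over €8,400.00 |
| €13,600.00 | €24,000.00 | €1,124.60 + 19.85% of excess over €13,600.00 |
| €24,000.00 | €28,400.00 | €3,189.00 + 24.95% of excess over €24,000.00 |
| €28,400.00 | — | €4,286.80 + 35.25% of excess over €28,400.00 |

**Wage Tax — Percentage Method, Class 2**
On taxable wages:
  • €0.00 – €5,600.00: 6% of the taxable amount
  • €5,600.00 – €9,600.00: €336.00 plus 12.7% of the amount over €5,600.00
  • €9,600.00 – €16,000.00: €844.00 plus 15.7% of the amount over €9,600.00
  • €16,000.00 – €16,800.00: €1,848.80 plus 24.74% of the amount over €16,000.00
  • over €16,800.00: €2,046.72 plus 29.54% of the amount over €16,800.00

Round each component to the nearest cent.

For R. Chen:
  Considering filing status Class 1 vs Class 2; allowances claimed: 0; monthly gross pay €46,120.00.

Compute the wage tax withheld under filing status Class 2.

€10,707.85

Wage Tax (Class 2): taxable = €46,120.00
  €2,046.72 + 29.54% × (€46,120.00 − €16,800.00) = €2,046.72 + 29.54% × €29,320.00 = €10,707.85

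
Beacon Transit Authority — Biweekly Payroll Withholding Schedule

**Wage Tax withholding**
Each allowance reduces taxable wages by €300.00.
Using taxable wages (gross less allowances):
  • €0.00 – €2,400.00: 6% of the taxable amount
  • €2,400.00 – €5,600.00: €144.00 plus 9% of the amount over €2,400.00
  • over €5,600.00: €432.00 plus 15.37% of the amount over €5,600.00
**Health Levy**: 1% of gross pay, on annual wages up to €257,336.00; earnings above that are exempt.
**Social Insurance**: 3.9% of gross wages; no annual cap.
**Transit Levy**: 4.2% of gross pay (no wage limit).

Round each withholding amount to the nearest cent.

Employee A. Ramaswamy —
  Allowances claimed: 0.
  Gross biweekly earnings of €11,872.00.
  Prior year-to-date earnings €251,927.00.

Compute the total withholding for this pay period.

Wage Tax: taxable = €11,872.00
  €432.00 + 15.37% × (€11,872.00 − €5,600.00) = €432.00 + 15.37% × €6,272.00 = €1,396.01
Health Levy: cap €257,336.00 − YTD €251,927.00 = €5,409.00 subject; 1% × €5,409.00 = €54.09
Social Insurance: 3.9% × €11,872.00 = €463.01
Transit Levy: 4.2% × €11,872.00 = €498.62
Total: €1,396.01 + €54.09 + €463.01 + €498.62 = €2,411.73

€2,411.73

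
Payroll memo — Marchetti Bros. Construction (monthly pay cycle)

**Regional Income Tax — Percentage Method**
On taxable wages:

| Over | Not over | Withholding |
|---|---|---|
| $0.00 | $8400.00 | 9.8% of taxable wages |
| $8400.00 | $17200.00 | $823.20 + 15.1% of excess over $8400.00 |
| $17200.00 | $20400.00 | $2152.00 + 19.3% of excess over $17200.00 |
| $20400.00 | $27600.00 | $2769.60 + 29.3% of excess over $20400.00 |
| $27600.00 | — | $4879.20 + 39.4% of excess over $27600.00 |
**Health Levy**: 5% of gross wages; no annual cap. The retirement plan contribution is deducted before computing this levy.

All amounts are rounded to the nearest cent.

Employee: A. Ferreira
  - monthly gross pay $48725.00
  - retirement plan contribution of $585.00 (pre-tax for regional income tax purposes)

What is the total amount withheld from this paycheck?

$15378.96

Regional Income Tax: taxable = $48725.00 − $585.00 = $48140.00
  $4879.20 + 39.4% × ($48140.00 − $27600.00) = $4879.20 + 39.4% × $20540.00 = $12971.96
Health Levy: 5% × $48140.00 = $2407.00
Total: $12971.96 + $2407.00 = $15378.96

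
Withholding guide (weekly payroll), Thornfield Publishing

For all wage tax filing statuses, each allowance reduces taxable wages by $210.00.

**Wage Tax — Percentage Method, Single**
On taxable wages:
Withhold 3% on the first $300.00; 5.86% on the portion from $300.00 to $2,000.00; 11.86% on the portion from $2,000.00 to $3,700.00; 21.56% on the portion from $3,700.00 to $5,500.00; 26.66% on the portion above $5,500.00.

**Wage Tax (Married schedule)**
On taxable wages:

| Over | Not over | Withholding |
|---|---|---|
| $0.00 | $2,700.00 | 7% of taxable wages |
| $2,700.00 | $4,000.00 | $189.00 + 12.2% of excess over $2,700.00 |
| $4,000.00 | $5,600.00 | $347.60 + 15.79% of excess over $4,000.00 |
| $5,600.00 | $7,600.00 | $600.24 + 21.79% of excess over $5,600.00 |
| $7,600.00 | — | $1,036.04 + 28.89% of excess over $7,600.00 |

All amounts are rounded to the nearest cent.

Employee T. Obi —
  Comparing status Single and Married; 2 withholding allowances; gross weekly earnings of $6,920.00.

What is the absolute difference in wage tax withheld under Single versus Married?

Wage Tax (Single): taxable = $6,920.00 − 2×$210.00 = $6,500.00
  $698.32 + 26.66% × ($6,500.00 − $5,500.00) = $698.32 + 26.66% × $1,000.00 = $964.92
Wage Tax (Married): taxable = $6,920.00 − 2×$210.00 = $6,500.00
  $600.24 + 21.79% × ($6,500.00 − $5,600.00) = $600.24 + 21.79% × $900.00 = $796.35
Difference: |$964.92 − $796.35| = $168.57 (higher under Single)

$168.57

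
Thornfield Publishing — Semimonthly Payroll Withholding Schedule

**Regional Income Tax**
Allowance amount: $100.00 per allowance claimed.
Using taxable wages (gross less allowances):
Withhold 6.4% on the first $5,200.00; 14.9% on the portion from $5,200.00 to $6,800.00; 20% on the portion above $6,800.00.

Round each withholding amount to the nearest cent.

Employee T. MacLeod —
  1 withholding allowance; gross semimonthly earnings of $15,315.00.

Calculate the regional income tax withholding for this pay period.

$2,254.20

Regional Income Tax: taxable = $15,315.00 − 1×$100.00 = $15,215.00
  $571.20 + 20% × ($15,215.00 − $6,800.00) = $571.20 + 20% × $8,415.00 = $2,254.20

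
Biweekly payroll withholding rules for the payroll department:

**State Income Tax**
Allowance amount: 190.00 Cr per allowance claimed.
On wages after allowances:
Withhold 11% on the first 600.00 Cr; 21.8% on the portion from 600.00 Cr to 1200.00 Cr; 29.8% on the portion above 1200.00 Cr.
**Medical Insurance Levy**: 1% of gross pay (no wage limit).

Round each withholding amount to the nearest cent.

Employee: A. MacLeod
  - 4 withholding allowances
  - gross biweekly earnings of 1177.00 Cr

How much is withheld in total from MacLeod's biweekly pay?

State Income Tax: taxable = 1177.00 Cr − 4×190.00 Cr = 417.00 Cr
  11% × 417.00 Cr = 45.87 Cr
Medical Insurance Levy: 1% × 1177.00 Cr = 11.77 Cr
Total: 45.87 Cr + 11.77 Cr = 57.64 Cr

57.64 Cr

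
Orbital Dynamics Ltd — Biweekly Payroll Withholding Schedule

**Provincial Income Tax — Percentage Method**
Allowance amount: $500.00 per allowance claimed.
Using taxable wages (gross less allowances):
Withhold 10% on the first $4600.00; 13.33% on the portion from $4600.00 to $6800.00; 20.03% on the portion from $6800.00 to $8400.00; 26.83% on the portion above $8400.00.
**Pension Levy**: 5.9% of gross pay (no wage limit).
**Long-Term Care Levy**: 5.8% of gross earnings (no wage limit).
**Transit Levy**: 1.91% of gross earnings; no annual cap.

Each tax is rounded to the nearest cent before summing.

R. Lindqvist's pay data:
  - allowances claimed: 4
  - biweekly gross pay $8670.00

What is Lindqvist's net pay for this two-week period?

$6754.08

Provincial Income Tax: taxable = $8670.00 − 4×$500.00 = $6670.00
  $460.00 + 13.33% × ($6670.00 − $4600.00) = $460.00 + 13.33% × $2070.00 = $735.93
Pension Levy: 5.9% × $8670.00 = $511.53
Long-Term Care Levy: 5.8% × $8670.00 = $502.86
Transit Levy: 1.91% × $8670.00 = $165.60
Total withheld: $735.93 + $511.53 + $502.86 + $165.60 = $1915.92
Net pay: $8670.00 − $1915.92 = $6754.08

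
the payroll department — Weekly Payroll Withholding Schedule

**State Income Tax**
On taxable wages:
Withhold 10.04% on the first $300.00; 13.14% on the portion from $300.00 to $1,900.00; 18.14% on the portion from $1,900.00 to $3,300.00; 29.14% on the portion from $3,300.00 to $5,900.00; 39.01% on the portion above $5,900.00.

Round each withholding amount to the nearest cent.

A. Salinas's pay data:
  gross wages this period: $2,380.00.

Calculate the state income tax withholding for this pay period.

$327.43

State Income Tax: taxable = $2,380.00
  $240.36 + 18.14% × ($2,380.00 − $1,900.00) = $240.36 + 18.14% × $480.00 = $327.43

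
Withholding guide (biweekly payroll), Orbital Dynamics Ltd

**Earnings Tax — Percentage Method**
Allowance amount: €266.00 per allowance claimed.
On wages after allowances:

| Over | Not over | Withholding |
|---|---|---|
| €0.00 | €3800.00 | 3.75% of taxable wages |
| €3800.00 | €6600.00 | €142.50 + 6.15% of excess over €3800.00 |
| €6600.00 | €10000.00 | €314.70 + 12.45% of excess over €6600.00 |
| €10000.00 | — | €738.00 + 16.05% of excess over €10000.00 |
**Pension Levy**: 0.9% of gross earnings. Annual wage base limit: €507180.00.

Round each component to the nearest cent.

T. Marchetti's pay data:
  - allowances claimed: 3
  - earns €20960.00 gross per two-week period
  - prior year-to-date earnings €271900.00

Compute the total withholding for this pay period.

€2557.64

Earnings Tax: taxable = €20960.00 − 3×€266.00 = €20162.00
  €738.00 + 16.05% × (€20162.00 − €10000.00) = €738.00 + 16.05% × €10162.00 = €2369.00
Pension Levy: 0.9% × €20960.00 = €188.64
Total: €2369.00 + €188.64 = €2557.64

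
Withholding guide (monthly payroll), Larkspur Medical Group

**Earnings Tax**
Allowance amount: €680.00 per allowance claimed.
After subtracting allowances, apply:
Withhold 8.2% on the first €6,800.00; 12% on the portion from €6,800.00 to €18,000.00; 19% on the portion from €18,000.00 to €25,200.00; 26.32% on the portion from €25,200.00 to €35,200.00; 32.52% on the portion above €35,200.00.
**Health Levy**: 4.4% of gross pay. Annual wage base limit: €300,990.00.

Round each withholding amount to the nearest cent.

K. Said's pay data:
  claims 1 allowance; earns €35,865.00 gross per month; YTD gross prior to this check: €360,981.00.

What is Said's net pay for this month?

Earnings Tax: taxable = €35,865.00 − 1×€680.00 = €35,185.00
  €3,269.60 + 26.32% × (€35,185.00 − €25,200.00) = €3,269.60 + 26.32% × €9,985.00 = €5,897.65
Health Levy: YTD €360,981.00 ≥ cap €300,990.00 → €0.00
Total withheld: €5,897.65 + €0.00 = €5,897.65
Net pay: €35,865.00 − €5,897.65 = €29,967.35

€29,967.35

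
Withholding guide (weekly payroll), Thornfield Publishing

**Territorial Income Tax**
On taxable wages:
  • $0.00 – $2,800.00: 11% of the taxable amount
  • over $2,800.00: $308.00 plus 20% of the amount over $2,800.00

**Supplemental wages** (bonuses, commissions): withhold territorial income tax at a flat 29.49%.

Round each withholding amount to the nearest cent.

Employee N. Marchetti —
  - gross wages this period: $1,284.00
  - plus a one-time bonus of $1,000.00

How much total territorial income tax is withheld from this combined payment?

$436.14

Territorial Income Tax: taxable = $1,284.00
  11% × $1,284.00 = $141.24
Supplemental (29.49% flat on bonus): 29.49% × $1,000.00 = $294.90
Total territorial income tax: $141.24 + $294.90 = $436.14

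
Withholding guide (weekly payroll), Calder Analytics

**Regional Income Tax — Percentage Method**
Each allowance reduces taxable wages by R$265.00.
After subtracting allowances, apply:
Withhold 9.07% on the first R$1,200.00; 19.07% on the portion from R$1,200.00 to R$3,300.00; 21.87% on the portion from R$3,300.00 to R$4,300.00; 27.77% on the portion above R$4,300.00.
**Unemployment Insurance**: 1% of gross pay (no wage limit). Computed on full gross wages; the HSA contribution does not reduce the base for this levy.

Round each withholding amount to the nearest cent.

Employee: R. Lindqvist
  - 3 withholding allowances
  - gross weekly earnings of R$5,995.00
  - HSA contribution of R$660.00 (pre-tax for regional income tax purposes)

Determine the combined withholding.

Regional Income Tax: taxable = R$5,995.00 − R$660.00 − 3×R$265.00 = R$4,540.00
  R$728.01 + 27.77% × (R$4,540.00 − R$4,300.00) = R$728.01 + 27.77% × R$240.00 = R$794.66
Unemployment Insurance: 1% × R$5,995.00 = R$59.95
Total: R$794.66 + R$59.95 = R$854.61

R$854.61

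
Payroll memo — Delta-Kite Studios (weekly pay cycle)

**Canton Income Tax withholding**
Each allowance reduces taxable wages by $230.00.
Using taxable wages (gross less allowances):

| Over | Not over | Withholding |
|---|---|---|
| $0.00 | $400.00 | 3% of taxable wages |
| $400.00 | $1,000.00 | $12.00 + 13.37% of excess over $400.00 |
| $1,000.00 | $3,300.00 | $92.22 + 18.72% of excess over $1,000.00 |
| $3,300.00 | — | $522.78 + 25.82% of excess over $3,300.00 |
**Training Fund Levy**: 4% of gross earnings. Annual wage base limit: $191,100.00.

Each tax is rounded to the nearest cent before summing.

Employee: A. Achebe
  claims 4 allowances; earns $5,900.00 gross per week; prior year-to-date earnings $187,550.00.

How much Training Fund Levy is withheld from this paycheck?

Training Fund Levy: cap $191,100.00 − YTD $187,550.00 = $3,550.00 subject; 4% × $3,550.00 = $142.00

$142.00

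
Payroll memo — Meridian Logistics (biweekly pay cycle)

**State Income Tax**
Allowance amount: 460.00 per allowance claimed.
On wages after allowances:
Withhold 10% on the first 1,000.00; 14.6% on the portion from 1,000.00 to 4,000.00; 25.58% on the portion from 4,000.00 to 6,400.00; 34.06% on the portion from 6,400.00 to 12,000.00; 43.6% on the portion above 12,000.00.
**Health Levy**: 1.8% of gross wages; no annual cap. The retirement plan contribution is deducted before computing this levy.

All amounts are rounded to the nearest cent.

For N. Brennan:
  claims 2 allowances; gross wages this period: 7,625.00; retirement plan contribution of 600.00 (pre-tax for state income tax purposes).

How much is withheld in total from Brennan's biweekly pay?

State Income Tax: taxable = 7,625.00 − 600.00 − 2×460.00 = 6,105.00
  538.00 + 25.58% × (6,105.00 − 4,000.00) = 538.00 + 25.58% × 2,105.00 = 1,076.46
Health Levy: 1.8% × 7,025.00 = 126.45
Total: 1,076.46 + 126.45 = 1,202.91

1,202.91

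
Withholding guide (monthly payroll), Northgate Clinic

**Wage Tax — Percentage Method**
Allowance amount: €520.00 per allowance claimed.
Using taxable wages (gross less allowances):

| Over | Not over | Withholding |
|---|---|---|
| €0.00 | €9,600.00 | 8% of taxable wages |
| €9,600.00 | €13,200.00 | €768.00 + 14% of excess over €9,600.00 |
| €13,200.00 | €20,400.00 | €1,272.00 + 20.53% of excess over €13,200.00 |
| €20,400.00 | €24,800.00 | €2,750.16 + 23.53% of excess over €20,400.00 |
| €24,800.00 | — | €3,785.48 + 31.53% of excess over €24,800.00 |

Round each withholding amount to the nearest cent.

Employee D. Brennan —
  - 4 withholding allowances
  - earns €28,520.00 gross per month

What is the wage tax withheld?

Wage Tax: taxable = €28,520.00 − 4×€520.00 = €26,440.00
  €3,785.48 + 31.53% × (€26,440.00 − €24,800.00) = €3,785.48 + 31.53% × €1,640.00 = €4,302.57

€4,302.57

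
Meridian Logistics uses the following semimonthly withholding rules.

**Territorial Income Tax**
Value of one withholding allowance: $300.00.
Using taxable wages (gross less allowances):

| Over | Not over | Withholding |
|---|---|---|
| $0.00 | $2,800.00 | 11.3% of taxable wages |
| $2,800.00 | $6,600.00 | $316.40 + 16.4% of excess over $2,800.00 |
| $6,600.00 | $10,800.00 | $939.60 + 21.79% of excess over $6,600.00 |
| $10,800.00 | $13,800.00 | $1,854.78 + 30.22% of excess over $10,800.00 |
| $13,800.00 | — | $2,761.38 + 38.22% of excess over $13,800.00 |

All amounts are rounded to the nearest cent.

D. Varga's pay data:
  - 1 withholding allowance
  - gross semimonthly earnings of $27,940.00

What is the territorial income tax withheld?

Territorial Income Tax: taxable = $27,940.00 − 1×$300.00 = $27,640.00
  $2,761.38 + 38.22% × ($27,640.00 − $13,800.00) = $2,761.38 + 38.22% × $13,840.00 = $8,051.03

$8,051.03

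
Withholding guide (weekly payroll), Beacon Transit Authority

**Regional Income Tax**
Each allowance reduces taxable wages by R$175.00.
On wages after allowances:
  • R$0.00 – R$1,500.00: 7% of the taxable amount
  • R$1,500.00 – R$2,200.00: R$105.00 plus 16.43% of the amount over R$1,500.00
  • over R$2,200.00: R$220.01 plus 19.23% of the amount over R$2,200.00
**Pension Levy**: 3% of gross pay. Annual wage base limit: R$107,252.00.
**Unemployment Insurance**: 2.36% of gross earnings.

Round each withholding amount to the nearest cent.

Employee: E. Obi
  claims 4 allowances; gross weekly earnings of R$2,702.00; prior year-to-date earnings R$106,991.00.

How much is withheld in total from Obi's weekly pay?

Regional Income Tax: taxable = R$2,702.00 − 4×R$175.00 = R$2,002.00
  R$105.00 + 16.43% × (R$2,002.00 − R$1,500.00) = R$105.00 + 16.43% × R$502.00 = R$187.48
Pension Levy: cap R$107,252.00 − YTD R$106,991.00 = R$261.00 subject; 3% × R$261.00 = R$7.83
Unemployment Insurance: 2.36% × R$2,702.00 = R$63.77
Total: R$187.48 + R$7.83 + R$63.77 = R$259.08

R$259.08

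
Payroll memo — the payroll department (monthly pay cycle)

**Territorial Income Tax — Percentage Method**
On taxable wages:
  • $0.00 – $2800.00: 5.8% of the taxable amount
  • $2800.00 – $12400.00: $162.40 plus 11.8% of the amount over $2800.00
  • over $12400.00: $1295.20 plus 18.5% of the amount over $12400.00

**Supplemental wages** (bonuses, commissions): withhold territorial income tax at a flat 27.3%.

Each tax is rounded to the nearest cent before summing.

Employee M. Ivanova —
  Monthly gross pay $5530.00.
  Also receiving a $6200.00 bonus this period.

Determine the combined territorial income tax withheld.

Territorial Income Tax: taxable = $5530.00
  $162.40 + 11.8% × ($5530.00 − $2800.00) = $162.40 + 11.8% × $2730.00 = $484.54
Supplemental (27.3% flat on bonus): 27.3% × $6200.00 = $1692.60
Total territorial income tax: $484.54 + $1692.60 = $2177.14

$2177.14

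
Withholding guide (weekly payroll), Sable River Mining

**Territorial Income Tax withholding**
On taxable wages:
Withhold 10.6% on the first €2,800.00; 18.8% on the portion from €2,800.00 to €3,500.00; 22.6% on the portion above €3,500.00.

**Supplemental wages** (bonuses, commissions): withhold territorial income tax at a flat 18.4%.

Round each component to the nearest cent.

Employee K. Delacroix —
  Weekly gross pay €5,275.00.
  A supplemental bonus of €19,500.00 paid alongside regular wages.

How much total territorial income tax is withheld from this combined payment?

Territorial Income Tax: taxable = €5,275.00
  €428.40 + 22.6% × (€5,275.00 − €3,500.00) = €428.40 + 22.6% × €1,775.00 = €829.55
Supplemental (18.4% flat on bonus): 18.4% × €19,500.00 = €3,588.00
Total territorial income tax: €829.55 + €3,588.00 = €4,417.55

€4,417.55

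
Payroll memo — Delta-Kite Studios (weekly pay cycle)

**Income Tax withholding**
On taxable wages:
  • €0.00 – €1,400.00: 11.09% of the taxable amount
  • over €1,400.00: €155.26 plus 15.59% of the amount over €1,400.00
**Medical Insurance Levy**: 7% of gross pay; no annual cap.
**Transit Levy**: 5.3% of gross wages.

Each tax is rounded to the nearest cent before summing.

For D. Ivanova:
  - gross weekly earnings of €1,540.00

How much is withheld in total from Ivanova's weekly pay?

€366.51

Income Tax: taxable = €1,540.00
  €155.26 + 15.59% × (€1,540.00 − €1,400.00) = €155.26 + 15.59% × €140.00 = €177.09
Medical Insurance Levy: 7% × €1,540.00 = €107.80
Transit Levy: 5.3% × €1,540.00 = €81.62
Total: €177.09 + €107.80 + €81.62 = €366.51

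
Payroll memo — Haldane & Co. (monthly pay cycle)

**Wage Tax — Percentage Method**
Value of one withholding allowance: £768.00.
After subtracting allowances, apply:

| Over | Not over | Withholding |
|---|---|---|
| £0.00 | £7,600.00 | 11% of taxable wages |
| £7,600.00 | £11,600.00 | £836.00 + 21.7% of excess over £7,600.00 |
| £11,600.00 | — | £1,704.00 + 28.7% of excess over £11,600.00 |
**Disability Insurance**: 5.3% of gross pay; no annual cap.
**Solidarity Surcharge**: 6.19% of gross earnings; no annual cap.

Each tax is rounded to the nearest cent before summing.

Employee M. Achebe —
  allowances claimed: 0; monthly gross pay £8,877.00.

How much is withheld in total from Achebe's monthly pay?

£2,133.08

Wage Tax: taxable = £8,877.00
  £836.00 + 21.7% × (£8,877.00 − £7,600.00) = £836.00 + 21.7% × £1,277.00 = £1,113.11
Disability Insurance: 5.3% × £8,877.00 = £470.48
Solidarity Surcharge: 6.19% × £8,877.00 = £549.49
Total: £1,113.11 + £470.48 + £549.49 = £2,133.08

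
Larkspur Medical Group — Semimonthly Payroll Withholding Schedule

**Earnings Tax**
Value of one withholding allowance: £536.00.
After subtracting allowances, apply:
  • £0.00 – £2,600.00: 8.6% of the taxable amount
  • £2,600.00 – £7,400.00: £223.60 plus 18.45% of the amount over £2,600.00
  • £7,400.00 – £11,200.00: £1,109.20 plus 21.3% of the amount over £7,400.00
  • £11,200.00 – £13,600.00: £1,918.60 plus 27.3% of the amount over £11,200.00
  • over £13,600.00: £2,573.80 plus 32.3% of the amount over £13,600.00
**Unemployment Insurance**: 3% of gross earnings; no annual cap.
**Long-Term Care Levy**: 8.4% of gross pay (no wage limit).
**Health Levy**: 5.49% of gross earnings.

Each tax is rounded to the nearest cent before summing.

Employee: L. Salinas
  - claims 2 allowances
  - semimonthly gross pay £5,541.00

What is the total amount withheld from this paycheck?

Earnings Tax: taxable = £5,541.00 − 2×£536.00 = £4,469.00
  £223.60 + 18.45% × (£4,469.00 − £2,600.00) = £223.60 + 18.45% × £1,869.00 = £568.43
Unemployment Insurance: 3% × £5,541.00 = £166.23
Long-Term Care Levy: 8.4% × £5,541.00 = £465.44
Health Levy: 5.49% × £5,541.00 = £304.20
Total: £568.43 + £166.23 + £465.44 + £304.20 = £1,504.30

£1,504.30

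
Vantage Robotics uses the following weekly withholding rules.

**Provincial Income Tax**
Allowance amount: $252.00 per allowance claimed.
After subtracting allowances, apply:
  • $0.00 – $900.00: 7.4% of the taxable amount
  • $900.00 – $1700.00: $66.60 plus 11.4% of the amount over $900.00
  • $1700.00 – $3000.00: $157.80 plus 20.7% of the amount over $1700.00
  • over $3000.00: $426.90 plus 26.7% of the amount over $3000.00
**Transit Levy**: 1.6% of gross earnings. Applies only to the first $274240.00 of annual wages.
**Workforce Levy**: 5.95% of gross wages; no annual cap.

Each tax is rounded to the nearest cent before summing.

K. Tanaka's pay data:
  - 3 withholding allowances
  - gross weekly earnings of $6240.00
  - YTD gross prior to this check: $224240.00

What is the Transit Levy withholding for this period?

$99.84

Transit Levy: 1.6% × $6240.00 = $99.84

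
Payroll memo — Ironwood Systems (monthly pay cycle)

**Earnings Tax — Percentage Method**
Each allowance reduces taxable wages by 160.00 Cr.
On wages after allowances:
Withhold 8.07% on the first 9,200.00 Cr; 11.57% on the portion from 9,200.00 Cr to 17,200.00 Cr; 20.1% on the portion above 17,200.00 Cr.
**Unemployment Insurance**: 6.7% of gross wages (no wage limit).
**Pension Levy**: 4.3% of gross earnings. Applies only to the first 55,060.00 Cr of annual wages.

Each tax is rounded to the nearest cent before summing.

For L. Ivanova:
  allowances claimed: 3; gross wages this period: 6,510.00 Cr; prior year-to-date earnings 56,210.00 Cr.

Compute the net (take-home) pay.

5,587.21 Cr

Earnings Tax: taxable = 6,510.00 Cr − 3×160.00 Cr = 6,030.00 Cr
  8.07% × 6,030.00 Cr = 486.62 Cr
Unemployment Insurance: 6.7% × 6,510.00 Cr = 436.17 Cr
Pension Levy: YTD 56,210.00 Cr ≥ cap 55,060.00 Cr → 0.00 Cr
Total withheld: 486.62 Cr + 436.17 Cr + 0.00 Cr = 922.79 Cr
Net pay: 6,510.00 Cr − 922.79 Cr = 5,587.21 Cr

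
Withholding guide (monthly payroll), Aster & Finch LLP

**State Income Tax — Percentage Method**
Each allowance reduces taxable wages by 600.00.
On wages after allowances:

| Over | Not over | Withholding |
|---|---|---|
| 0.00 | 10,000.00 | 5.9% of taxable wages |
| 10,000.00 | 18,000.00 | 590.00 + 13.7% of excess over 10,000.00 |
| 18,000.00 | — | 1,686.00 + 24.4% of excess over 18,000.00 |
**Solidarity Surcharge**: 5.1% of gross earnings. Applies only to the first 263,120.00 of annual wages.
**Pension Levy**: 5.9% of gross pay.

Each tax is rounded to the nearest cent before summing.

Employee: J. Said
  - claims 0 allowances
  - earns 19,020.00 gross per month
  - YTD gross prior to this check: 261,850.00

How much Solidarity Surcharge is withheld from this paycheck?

64.77

Solidarity Surcharge: cap 263,120.00 − YTD 261,850.00 = 1,270.00 subject; 5.1% × 1,270.00 = 64.77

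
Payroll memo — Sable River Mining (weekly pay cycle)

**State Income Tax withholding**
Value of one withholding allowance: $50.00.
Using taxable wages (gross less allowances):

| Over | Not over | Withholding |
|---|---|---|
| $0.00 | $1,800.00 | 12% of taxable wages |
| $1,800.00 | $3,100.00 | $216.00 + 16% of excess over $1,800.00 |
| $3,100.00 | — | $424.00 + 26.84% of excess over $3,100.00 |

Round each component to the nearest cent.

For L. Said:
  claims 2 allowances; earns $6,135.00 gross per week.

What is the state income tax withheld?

$1,211.75

State Income Tax: taxable = $6,135.00 − 2×$50.00 = $6,035.00
  $424.00 + 26.84% × ($6,035.00 − $3,100.00) = $424.00 + 26.84% × $2,935.00 = $1,211.75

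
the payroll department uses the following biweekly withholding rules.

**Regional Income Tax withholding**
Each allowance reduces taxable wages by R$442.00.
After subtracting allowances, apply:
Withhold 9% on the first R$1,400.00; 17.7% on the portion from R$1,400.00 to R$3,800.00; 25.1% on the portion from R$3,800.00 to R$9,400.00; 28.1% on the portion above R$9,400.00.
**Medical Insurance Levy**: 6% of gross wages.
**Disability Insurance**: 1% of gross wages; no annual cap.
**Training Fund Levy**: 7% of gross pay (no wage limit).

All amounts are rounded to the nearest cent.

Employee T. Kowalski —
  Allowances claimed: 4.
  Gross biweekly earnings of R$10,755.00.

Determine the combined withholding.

Regional Income Tax: taxable = R$10,755.00 − 4×R$442.00 = R$8,987.00
  R$550.80 + 25.1% × (R$8,987.00 − R$3,800.00) = R$550.80 + 25.1% × R$5,187.00 = R$1,852.74
Medical Insurance Levy: 6% × R$10,755.00 = R$645.30
Disability Insurance: 1% × R$10,755.00 = R$107.55
Training Fund Levy: 7% × R$10,755.00 = R$752.85
Total: R$1,852.74 + R$645.30 + R$107.55 + R$752.85 = R$3,358.44

R$3,358.44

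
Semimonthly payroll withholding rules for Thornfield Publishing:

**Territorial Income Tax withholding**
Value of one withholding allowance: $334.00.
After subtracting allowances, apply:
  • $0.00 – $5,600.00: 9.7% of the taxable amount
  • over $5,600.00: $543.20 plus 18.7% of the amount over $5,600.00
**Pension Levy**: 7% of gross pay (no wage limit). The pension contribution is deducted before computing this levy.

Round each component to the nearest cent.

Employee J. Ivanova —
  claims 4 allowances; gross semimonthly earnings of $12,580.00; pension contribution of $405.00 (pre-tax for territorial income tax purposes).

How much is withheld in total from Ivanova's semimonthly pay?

$2,375.14

Territorial Income Tax: taxable = $12,580.00 − $405.00 − 4×$334.00 = $10,839.00
  $543.20 + 18.7% × ($10,839.00 − $5,600.00) = $543.20 + 18.7% × $5,239.00 = $1,522.89
Pension Levy: 7% × $12,175.00 = $852.25
Total: $1,522.89 + $852.25 = $2,375.14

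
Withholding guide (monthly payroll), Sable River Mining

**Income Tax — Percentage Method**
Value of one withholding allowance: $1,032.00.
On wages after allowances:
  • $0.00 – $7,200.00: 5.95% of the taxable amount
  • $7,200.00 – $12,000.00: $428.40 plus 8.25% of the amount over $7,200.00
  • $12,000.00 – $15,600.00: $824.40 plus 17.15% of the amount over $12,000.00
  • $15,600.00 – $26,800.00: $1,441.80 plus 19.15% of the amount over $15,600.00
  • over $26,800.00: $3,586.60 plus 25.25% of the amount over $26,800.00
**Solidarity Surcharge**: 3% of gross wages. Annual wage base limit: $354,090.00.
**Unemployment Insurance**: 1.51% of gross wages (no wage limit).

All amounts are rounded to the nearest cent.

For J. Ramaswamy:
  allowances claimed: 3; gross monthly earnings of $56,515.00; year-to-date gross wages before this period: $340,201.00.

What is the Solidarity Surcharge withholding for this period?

Solidarity Surcharge: cap $354,090.00 − YTD $340,201.00 = $13,889.00 subject; 3% × $13,889.00 = $416.67

$416.67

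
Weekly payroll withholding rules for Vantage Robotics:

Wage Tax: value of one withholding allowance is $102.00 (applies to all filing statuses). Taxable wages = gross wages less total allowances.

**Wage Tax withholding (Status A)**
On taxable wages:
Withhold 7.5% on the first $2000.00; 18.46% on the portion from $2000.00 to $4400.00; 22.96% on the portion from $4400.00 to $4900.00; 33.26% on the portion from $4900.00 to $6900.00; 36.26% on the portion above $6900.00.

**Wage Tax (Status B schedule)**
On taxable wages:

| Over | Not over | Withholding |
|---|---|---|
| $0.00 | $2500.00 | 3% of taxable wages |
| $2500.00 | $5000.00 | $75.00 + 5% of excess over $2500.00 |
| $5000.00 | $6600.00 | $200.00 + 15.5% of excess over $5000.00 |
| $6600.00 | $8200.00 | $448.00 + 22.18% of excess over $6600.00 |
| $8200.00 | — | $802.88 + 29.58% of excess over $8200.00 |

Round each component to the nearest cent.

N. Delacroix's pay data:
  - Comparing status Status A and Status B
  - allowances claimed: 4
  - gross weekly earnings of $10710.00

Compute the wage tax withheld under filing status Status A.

Wage Tax (Status A): taxable = $10710.00 − 4×$102.00 = $10302.00
  $1373.04 + 36.26% × ($10302.00 − $6900.00) = $1373.04 + 36.26% × $3402.00 = $2606.61

$2606.61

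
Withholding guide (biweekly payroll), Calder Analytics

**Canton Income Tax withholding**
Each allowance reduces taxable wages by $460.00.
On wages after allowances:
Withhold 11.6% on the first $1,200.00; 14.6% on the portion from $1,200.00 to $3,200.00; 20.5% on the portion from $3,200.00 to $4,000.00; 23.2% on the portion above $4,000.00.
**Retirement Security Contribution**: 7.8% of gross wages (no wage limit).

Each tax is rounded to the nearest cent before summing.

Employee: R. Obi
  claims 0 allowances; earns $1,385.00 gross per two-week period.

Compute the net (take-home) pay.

Canton Income Tax: taxable = $1,385.00
  $139.20 + 14.6% × ($1,385.00 − $1,200.00) = $139.20 + 14.6% × $185.00 = $166.21
Retirement Security Contribution: 7.8% × $1,385.00 = $108.03
Total withheld: $166.21 + $108.03 = $274.24
Net pay: $1,385.00 − $274.24 = $1,110.76

$1,110.76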